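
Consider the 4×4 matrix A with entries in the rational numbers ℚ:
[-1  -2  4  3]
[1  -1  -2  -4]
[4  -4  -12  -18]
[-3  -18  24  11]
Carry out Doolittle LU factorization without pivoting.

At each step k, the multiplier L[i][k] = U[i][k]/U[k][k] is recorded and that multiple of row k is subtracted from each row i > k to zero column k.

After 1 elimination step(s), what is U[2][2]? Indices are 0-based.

U[2][2] = 4

Step 1: pivot at (0,0) is -1.
  row1 ← row1 − (-1)·row0  ⇒  L[1][0]=-1, U row1=(0, -3, 2, -1)
  row2 ← row2 − (-4)·row0  ⇒  L[2][0]=-4, U row2=(0, -12, 4, -6)
  row3 ← row3 − (3)·row0  ⇒  L[3][0]=3, U row3=(0, -12, 12, 2)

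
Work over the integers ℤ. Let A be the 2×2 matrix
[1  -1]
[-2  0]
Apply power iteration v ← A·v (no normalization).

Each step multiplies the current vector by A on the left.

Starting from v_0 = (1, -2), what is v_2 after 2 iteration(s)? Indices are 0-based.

v_0 = (1, -2).
v_1 = A·v_0 = (3, -2).
v_2 = A·v_1 = (5, -6).

v_2 = (5, -6)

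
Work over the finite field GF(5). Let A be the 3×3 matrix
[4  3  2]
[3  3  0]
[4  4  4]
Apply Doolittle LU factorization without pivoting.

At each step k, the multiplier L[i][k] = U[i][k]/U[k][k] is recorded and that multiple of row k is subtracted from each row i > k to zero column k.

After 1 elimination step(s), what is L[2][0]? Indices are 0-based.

L[2][0] = 1

k=0: U[0][0]=4
  eliminate (1,0): mult=2, new row 1: (0, 2, 1); set L[1][0]=2
  eliminate (2,0): mult=1, new row 2: (0, 1, 2); set L[2][0]=1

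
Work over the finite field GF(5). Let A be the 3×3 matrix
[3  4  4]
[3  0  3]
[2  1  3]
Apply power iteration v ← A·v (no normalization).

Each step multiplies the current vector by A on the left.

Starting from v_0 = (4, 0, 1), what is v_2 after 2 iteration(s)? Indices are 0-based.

v_0 = (4, 0, 1).
v_1 = A·v_0 = (1, 0, 1).
v_2 = A·v_1 = (2, 1, 0).

v_2 = (2, 1, 0)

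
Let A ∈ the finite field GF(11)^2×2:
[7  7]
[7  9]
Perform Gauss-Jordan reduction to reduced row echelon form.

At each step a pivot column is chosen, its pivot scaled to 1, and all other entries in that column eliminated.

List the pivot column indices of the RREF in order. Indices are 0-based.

pivot(0,0)=7: scale R0 → (1, 1)
  clear (1,0): R1 −= (7)R0 → (0, 2)
pivot(1,1)=2: scale R1 → (0, 1)
  clear (0,1): R0 −= (1)R1 → (1, 0)

pivot columns: 0, 1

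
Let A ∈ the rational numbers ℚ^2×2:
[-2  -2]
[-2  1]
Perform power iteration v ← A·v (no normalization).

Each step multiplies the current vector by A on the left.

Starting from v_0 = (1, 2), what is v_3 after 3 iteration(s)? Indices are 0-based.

v_3 = (-48, -12)

v_0 = (1, 2).
v_1 = A·v_0 = (-6, 0).
v_2 = A·v_1 = (12, 12).
v_3 = A·v_2 = (-48, -12).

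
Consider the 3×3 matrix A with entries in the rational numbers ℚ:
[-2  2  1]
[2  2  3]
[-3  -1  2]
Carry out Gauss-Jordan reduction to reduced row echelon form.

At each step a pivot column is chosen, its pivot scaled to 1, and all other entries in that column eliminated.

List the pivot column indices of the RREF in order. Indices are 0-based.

pivot columns: 0, 1, 2

step 1: normalize row 0 (÷-2) = (1, -1, -1/2)
  row 1: subtract 2×row0 = (0, 4, 4)
  row 2: subtract -3×row0 = (0, -4, 1/2)
step 2: normalize row 1 (÷4) = (0, 1, 1)
  row 0: subtract -1×row1 = (1, 0, 1/2)
  row 2: subtract -4×row1 = (0, 0, 9/2)
step 3: normalize row 2 (÷9/2) = (0, 0, 1)
  row 0: subtract 1/2×row2 = (1, 0, 0)
  row 1: subtract 1×row2 = (0, 1, 0)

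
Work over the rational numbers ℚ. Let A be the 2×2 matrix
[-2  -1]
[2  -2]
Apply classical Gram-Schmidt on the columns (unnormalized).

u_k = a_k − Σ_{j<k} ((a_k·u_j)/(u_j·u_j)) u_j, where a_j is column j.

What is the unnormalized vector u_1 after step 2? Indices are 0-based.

u_1 = (-3/2, -3/2)

Step 1: u_0 = a_0 = (-2, 2).
Step 2: u_1 = a_1 − (-1/4)·u_0 = (-3/2, -3/2).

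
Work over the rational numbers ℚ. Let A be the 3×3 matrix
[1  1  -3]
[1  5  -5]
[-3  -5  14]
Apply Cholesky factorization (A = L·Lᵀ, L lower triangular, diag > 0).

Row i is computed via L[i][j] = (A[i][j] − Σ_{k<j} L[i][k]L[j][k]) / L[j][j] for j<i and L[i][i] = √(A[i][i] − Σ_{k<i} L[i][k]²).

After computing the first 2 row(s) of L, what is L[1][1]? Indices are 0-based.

Step 1: L[0][0] = √(1) = 1.
  L[1][0] = (1) / L[0][0] = 1.
Step 2: L[1][1] = √(4) = 2.

L[1][1] = 2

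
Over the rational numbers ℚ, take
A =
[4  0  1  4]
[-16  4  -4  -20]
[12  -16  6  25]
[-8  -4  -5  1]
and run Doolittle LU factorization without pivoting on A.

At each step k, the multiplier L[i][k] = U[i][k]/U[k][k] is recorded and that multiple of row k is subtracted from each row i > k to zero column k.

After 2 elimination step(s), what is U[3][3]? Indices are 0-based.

U[3][3] = 5

Step 1: pivot at (0,0) is 4.
  row1 ← row1 − (-4)·row0  ⇒  L[1][0]=-4, U row1=(0, 4, 0, -4)
  row2 ← row2 − (3)·row0  ⇒  L[2][0]=3, U row2=(0, -16, 3, 13)
  row3 ← row3 − (-2)·row0  ⇒  L[3][0]=-2, U row3=(0, -4, -3, 9)
Step 2: pivot at (1,1) is 4.
  row2 ← row2 − (-4)·row1  ⇒  L[2][1]=-4, U row2=(0, 0, 3, -3)
  row3 ← row3 − (-1)·row1  ⇒  L[3][1]=-1, U row3=(0, 0, -3, 5)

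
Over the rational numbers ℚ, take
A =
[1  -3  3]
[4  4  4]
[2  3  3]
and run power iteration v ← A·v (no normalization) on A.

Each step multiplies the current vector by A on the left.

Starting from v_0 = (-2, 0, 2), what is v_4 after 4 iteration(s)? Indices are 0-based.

v_0 = (-2, 0, 2).
v_1 = A·v_0 = (4, 0, 2).
v_2 = A·v_1 = (10, 24, 14).
v_3 = A·v_2 = (-20, 192, 134).
v_4 = A·v_3 = (-194, 1224, 938).

v_4 = (-194, 1224, 938)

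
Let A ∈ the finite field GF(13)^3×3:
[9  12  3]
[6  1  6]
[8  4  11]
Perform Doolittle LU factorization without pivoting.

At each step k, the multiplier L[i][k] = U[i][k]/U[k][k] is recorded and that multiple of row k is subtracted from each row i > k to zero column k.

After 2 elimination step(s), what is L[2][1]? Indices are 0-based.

k=0: U[0][0]=9
  eliminate (1,0): mult=5, new row 1: (0, 6, 4); set L[1][0]=5
  eliminate (2,0): mult=11, new row 2: (0, 2, 4); set L[2][0]=11
k=1: U[1][1]=6
  eliminate (2,1): mult=9, new row 2: (0, 0, 7); set L[2][1]=9

L[2][1] = 9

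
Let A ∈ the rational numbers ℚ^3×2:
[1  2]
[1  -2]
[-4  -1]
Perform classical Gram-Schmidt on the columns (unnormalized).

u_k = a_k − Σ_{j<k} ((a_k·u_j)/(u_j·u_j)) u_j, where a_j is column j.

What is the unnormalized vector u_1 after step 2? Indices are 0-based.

Step 1: u_0 = a_0 = (1, 1, -4).
Step 2: u_1 = a_1 − (2/9)·u_0 = (16/9, -20/9, -1/9).

u_1 = (16/9, -20/9, -1/9)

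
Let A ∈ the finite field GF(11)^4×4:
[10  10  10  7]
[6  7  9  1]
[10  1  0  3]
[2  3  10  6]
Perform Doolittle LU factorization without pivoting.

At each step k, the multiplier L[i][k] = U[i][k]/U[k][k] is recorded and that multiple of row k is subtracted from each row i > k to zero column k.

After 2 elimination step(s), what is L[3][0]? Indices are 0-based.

k=0: U[0][0]=10
  eliminate (1,0): mult=5, new row 1: (0, 1, 3, 10); set L[1][0]=5
  eliminate (2,0): mult=1, new row 2: (0, 2, 1, 7); set L[2][0]=1
  eliminate (3,0): mult=9, new row 3: (0, 1, 8, 9); set L[3][0]=9
k=1: U[1][1]=1
  eliminate (2,1): mult=2, new row 2: (0, 0, 6, 9); set L[2][1]=2
  eliminate (3,1): mult=1, new row 3: (0, 0, 5, 10); set L[3][1]=1

L[3][0] = 9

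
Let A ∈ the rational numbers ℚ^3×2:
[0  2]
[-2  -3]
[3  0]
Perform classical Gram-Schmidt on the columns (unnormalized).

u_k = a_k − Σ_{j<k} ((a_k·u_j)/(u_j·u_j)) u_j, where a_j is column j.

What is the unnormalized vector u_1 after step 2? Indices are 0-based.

Step 1: u_0 = a_0 = (0, -2, 3).
Step 2: u_1 = a_1 − (6/13)·u_0 = (2, -27/13, -18/13).

u_1 = (2, -27/13, -18/13)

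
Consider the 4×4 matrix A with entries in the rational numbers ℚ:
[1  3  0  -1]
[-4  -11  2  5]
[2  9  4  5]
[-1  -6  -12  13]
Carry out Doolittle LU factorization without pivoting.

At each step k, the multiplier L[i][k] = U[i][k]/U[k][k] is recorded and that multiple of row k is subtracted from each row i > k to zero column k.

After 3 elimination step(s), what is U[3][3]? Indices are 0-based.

U[3][3] = 3

k=0: U[0][0]=1
  eliminate (1,0): mult=-4, new row 1: (0, 1, 2, 1); set L[1][0]=-4
  eliminate (2,0): mult=2, new row 2: (0, 3, 4, 7); set L[2][0]=2
  eliminate (3,0): mult=-1, new row 3: (0, -3, -12, 12); set L[3][0]=-1
k=1: U[1][1]=1
  eliminate (2,1): mult=3, new row 2: (0, 0, -2, 4); set L[2][1]=3
  eliminate (3,1): mult=-3, new row 3: (0, 0, -6, 15); set L[3][1]=-3
k=2: U[2][2]=-2
  eliminate (3,2): mult=3, new row 3: (0, 0, 0, 3); set L[3][2]=3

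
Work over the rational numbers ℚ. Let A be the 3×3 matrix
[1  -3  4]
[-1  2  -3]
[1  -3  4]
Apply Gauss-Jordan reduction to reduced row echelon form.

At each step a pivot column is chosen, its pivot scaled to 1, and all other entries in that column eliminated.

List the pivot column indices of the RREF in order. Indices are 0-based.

step 1: normalize row 0 (÷1) = (1, -3, 4)
  row 1: subtract -1×row0 = (0, -1, 1)
  row 2: subtract 1×row0 = (0, 0, 0)
step 2: normalize row 1 (÷-1) = (0, 1, -1)
  row 0: subtract -3×row1 = (1, 0, 1)
skip col 2 (zero from row 2)

pivot columns: 0, 1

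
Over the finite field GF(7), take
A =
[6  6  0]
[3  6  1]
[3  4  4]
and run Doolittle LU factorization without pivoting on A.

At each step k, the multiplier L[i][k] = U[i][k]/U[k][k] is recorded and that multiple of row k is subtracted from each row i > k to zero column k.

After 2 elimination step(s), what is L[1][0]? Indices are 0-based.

k=0: U[0][0]=6
  eliminate (1,0): mult=4, new row 1: (0, 3, 1); set L[1][0]=4
  eliminate (2,0): mult=4, new row 2: (0, 1, 4); set L[2][0]=4
k=1: U[1][1]=3
  eliminate (2,1): mult=5, new row 2: (0, 0, 6); set L[2][1]=5

L[1][0] = 4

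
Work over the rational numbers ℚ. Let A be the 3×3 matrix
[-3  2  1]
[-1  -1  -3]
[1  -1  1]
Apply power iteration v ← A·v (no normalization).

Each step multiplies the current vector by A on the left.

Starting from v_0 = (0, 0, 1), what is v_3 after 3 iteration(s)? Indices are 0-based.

v_3 = (27, -6, -2)

v_0 = (0, 0, 1).
v_1 = A·v_0 = (1, -3, 1).
v_2 = A·v_1 = (-8, -1, 5).
v_3 = A·v_2 = (27, -6, -2).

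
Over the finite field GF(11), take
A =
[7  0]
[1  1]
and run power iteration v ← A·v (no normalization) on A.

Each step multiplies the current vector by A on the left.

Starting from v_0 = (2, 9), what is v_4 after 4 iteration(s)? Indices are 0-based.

v_0 = (2, 9).
v_1 = A·v_0 = (3, 0).
v_2 = A·v_1 = (10, 3).
v_3 = A·v_2 = (4, 2).
v_4 = A·v_3 = (6, 6).

v_4 = (6, 6)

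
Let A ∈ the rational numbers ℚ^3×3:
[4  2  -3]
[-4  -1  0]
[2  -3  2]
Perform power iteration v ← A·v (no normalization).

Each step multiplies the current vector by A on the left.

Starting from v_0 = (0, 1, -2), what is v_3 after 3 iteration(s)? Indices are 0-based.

v_3 = (127, -173, 205)

v_0 = (0, 1, -2).
v_1 = A·v_0 = (8, -1, -7).
v_2 = A·v_1 = (51, -31, 5).
v_3 = A·v_2 = (127, -173, 205).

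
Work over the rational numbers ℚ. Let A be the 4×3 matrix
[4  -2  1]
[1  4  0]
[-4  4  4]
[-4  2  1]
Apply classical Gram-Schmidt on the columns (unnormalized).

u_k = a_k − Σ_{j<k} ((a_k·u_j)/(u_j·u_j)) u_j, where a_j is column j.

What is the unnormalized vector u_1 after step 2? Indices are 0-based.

u_1 = (2/7, 32/7, 12/7, -2/7)

Step 1: u_0 = a_0 = (4, 1, -4, -4).
Step 2: u_1 = a_1 − (-4/7)·u_0 = (2/7, 32/7, 12/7, -2/7).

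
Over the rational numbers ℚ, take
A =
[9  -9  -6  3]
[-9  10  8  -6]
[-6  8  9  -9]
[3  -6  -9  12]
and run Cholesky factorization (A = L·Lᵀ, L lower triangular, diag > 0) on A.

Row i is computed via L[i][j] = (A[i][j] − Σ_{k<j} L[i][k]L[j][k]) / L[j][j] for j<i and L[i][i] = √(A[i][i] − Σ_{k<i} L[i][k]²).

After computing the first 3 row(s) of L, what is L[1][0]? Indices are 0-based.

Step 1: L[0][0] = √(9) = 3.
  L[1][0] = (-9) / L[0][0] = -3.
Step 2: L[1][1] = √(1) = 1.
  L[2][0] = (-6) / L[0][0] = -2.
  L[2][1] = (2) / L[1][1] = 2.
Step 3: L[2][2] = √(1) = 1.

L[1][0] = -3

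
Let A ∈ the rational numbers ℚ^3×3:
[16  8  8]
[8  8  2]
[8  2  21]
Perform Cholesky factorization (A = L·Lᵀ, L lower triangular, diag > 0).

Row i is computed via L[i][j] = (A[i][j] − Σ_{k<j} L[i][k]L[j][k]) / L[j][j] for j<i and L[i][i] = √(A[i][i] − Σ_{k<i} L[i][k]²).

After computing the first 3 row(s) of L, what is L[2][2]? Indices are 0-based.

Step 1: L[0][0] = √(16) = 4.
  L[1][0] = (8) / L[0][0] = 2.
Step 2: L[1][1] = √(4) = 2.
  L[2][0] = (8) / L[0][0] = 2.
  L[2][1] = (-2) / L[1][1] = -1.
Step 3: L[2][2] = √(16) = 4.

L[2][2] = 4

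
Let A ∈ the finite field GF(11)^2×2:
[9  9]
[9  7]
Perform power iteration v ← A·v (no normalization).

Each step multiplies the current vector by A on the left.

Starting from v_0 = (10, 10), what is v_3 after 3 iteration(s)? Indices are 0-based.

v_3 = (5, 3)

v_0 = (10, 10).
v_1 = A·v_0 = (4, 6).
v_2 = A·v_1 = (2, 1).
v_3 = A·v_2 = (5, 3).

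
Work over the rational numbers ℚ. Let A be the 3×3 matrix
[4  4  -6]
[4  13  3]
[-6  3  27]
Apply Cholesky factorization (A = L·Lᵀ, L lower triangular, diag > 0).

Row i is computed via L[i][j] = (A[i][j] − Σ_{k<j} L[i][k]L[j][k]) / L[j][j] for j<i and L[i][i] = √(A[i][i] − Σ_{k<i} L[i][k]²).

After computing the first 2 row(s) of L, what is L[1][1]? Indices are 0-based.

Step 1: L[0][0] = √(4) = 2.
  L[1][0] = (4) / L[0][0] = 2.
Step 2: L[1][1] = √(9) = 3.

L[1][1] = 3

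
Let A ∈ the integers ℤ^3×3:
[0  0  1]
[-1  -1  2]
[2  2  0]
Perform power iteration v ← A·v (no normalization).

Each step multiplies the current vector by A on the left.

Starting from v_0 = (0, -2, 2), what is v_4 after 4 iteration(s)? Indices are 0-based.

v_4 = (-40, -148, 136)

v_0 = (0, -2, 2).
v_1 = A·v_0 = (2, 6, -4).
v_2 = A·v_1 = (-4, -16, 16).
v_3 = A·v_2 = (16, 52, -40).
v_4 = A·v_3 = (-40, -148, 136).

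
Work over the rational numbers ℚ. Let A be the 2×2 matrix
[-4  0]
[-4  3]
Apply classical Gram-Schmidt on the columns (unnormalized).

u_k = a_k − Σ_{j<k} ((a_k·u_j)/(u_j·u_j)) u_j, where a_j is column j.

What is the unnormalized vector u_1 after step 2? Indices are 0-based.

u_1 = (-3/2, 3/2)

Step 1: u_0 = a_0 = (-4, -4).
Step 2: u_1 = a_1 − (-3/8)·u_0 = (-3/2, 3/2).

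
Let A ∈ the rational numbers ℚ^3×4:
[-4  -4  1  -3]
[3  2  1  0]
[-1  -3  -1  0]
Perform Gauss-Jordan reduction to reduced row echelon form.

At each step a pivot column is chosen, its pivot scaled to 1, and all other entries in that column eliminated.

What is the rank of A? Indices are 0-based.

[1] R0 /= -4  ⇒  (1, 1, -1/4, 3/4)
     R1 -= 3·R0  ⇒  (0, -1, 7/4, -9/4)
     R2 -= -1·R0  ⇒  (0, -2, -5/4, 3/4)
[2] R1 /= -1  ⇒  (0, 1, -7/4, 9/4)
     R0 -= 1·R1  ⇒  (1, 0, 3/2, -3/2)
     R2 -= -2·R1  ⇒  (0, 0, -19/4, 21/4)
[3] R2 /= -19/4  ⇒  (0, 0, 1, -21/19)
     R0 -= 3/2·R2  ⇒  (1, 0, 0, 3/19)
     R1 -= -7/4·R2  ⇒  (0, 1, 0, 6/19)

rank = 3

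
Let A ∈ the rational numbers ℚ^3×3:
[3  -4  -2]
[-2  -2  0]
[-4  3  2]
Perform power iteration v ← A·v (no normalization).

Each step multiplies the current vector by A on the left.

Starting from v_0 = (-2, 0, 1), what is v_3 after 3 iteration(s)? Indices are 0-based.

v_0 = (-2, 0, 1).
v_1 = A·v_0 = (-8, 4, 10).
v_2 = A·v_1 = (-60, 8, 64).
v_3 = A·v_2 = (-340, 104, 392).

v_3 = (-340, 104, 392)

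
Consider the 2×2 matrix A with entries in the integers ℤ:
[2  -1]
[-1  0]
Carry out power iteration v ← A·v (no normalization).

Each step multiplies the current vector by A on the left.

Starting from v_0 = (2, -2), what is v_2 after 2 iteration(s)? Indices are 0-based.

v_0 = (2, -2).
v_1 = A·v_0 = (6, -2).
v_2 = A·v_1 = (14, -6).

v_2 = (14, -6)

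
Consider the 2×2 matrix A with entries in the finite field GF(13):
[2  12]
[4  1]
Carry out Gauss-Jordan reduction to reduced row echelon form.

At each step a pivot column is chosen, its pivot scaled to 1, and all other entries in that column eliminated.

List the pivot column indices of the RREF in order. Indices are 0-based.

pivot columns: 0, 1

pivot(0,0)=2: scale R0 → (1, 6)
  clear (1,0): R1 −= (4)R0 → (0, 3)
pivot(1,1)=3: scale R1 → (0, 1)
  clear (0,1): R0 −= (6)R1 → (1, 0)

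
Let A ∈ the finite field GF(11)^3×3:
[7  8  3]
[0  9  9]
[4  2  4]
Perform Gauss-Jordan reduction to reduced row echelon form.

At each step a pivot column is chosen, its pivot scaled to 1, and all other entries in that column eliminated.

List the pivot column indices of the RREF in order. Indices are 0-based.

[1] R0 /= 7  ⇒  (1, 9, 2)
     R2 -= 4·R0  ⇒  (0, 10, 7)
[2] R1 /= 9  ⇒  (0, 1, 1)
     R0 -= 9·R1  ⇒  (1, 0, 4)
     R2 -= 10·R1  ⇒  (0, 0, 8)
[3] R2 /= 8  ⇒  (0, 0, 1)
     R0 -= 4·R2  ⇒  (1, 0, 0)
     R1 -= 1·R2  ⇒  (0, 1, 0)

pivot columns: 0, 1, 2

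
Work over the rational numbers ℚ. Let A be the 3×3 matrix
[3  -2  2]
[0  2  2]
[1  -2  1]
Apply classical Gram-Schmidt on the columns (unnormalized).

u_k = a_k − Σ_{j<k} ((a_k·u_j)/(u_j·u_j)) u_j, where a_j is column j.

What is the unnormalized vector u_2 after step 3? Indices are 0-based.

u_2 = (-5/14, 5/7, 15/14)

Step 1: u_0 = a_0 = (3, 0, 1).
Step 2: u_1 = a_1 − (-4/5)·u_0 = (2/5, 2, -6/5).
Step 3: u_2 = a_2 − (7/10)·u_0 − (9/14)·u_1 = (-5/14, 5/7, 15/14).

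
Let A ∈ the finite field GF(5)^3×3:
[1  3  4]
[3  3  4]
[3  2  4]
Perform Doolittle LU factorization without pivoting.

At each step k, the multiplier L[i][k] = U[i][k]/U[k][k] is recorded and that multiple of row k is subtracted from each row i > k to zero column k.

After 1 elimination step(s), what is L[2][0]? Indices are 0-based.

L[2][0] = 3

[col 0] pivot 1
  R1 -= 3*R0 → (0, 4, 2)  (L[1][0] := 3)
  R2 -= 3*R0 → (0, 3, 2)  (L[2][0] := 3)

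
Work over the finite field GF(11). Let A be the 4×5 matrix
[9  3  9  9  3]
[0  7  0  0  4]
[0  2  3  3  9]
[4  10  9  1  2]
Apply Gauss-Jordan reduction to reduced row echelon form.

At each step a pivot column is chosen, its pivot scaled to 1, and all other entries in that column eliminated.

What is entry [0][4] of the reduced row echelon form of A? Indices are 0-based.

[1] R0 /= 9  ⇒  (1, 4, 1, 1, 4)
     R3 -= 4·R0  ⇒  (0, 5, 5, 8, 8)
[2] R1 /= 7  ⇒  (0, 1, 0, 0, 10)
     R0 -= 4·R1  ⇒  (1, 0, 1, 1, 8)
     R2 -= 2·R1  ⇒  (0, 0, 3, 3, 0)
     R3 -= 5·R1  ⇒  (0, 0, 5, 8, 2)
[3] R2 /= 3  ⇒  (0, 0, 1, 1, 0)
     R0 -= 1·R2  ⇒  (1, 0, 0, 0, 8)
     R3 -= 5·R2  ⇒  (0, 0, 0, 3, 2)
[4] R3 /= 3  ⇒  (0, 0, 0, 1, 8)
     R2 -= 1·R3  ⇒  (0, 0, 1, 0, 3)

M[0][4] = 8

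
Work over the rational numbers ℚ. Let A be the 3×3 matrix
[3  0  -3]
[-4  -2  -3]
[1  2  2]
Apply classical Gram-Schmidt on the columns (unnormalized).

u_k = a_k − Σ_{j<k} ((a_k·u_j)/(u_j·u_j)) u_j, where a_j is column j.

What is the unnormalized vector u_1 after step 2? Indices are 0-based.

u_1 = (-15/13, -6/13, 21/13)

Step 1: u_0 = a_0 = (3, -4, 1).
Step 2: u_1 = a_1 − (5/13)·u_0 = (-15/13, -6/13, 21/13).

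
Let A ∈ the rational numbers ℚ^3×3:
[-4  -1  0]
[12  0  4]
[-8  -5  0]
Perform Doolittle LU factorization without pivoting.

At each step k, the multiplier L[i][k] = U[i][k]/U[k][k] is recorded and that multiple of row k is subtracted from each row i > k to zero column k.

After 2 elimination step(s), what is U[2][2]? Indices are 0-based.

U[2][2] = -4

Step 1: pivot at (0,0) is -4.
  row1 ← row1 − (-3)·row0  ⇒  L[1][0]=-3, U row1=(0, -3, 4)
  row2 ← row2 − (2)·row0  ⇒  L[2][0]=2, U row2=(0, -3, 0)
Step 2: pivot at (1,1) is -3.
  row2 ← row2 − (1)·row1  ⇒  L[2][1]=1, U row2=(0, 0, -4)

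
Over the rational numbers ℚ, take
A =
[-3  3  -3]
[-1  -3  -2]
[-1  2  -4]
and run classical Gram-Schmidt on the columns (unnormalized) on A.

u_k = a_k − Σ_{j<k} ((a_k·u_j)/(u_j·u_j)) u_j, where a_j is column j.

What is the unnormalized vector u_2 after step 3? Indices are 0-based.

Step 1: u_0 = a_0 = (-3, -1, -1).
Step 2: u_1 = a_1 − (-8/11)·u_0 = (9/11, -41/11, 14/11).
Step 3: u_2 = a_2 − (15/11)·u_0 − (-1/178)·u_1 = (195/178, -117/178, -234/89).

u_2 = (195/178, -117/178, -234/89)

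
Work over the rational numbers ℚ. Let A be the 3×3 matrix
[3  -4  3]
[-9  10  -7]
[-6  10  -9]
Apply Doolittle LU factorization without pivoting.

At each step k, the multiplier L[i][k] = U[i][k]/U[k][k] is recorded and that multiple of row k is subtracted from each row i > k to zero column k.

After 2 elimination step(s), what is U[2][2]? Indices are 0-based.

k=0: U[0][0]=3
  eliminate (1,0): mult=-3, new row 1: (0, -2, 2); set L[1][0]=-3
  eliminate (2,0): mult=-2, new row 2: (0, 2, -3); set L[2][0]=-2
k=1: U[1][1]=-2
  eliminate (2,1): mult=-1, new row 2: (0, 0, -1); set L[2][1]=-1

U[2][2] = -1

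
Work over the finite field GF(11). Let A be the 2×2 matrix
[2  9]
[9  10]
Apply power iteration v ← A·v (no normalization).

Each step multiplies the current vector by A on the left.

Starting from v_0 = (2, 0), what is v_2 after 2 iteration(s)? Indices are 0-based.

v_2 = (5, 7)

v_0 = (2, 0).
v_1 = A·v_0 = (4, 7).
v_2 = A·v_1 = (5, 7).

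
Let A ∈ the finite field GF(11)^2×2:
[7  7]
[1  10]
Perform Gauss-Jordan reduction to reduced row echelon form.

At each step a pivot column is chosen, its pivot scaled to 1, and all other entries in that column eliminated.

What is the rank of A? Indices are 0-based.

rank = 2

step 1: normalize row 0 (÷7) = (1, 1)
  row 1: subtract 1×row0 = (0, 9)
step 2: normalize row 1 (÷9) = (0, 1)
  row 0: subtract 1×row1 = (1, 0)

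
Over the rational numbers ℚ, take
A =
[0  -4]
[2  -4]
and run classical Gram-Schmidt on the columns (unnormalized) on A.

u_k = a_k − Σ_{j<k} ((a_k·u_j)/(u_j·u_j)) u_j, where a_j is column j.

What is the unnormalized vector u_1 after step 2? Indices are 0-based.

u_1 = (-4, 0)

Step 1: u_0 = a_0 = (0, 2).
Step 2: u_1 = a_1 − (-2)·u_0 = (-4, 0).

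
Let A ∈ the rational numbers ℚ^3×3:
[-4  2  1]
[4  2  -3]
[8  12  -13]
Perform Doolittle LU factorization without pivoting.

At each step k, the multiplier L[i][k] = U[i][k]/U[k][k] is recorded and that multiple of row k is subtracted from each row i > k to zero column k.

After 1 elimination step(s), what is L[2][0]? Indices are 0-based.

L[2][0] = -2

[col 0] pivot -4
  R1 -= -1*R0 → (0, 4, -2)  (L[1][0] := -1)
  R2 -= -2*R0 → (0, 16, -11)  (L[2][0] := -2)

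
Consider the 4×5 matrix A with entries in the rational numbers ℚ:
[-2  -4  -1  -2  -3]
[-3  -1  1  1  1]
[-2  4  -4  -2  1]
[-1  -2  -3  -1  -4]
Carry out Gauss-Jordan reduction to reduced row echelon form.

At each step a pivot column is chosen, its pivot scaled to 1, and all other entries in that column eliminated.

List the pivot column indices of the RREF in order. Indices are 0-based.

pivot columns: 0, 1, 2, 3

[1] R0 /= -2  ⇒  (1, 2, 1/2, 1, 3/2)
     R1 -= -3·R0  ⇒  (0, 5, 5/2, 4, 11/2)
     R2 -= -2·R0  ⇒  (0, 8, -3, 0, 4)
     R3 -= -1·R0  ⇒  (0, 0, -5/2, 0, -5/2)
[2] R1 /= 5  ⇒  (0, 1, 1/2, 4/5, 11/10)
     R0 -= 2·R1  ⇒  (1, 0, -1/2, -3/5, -7/10)
     R2 -= 8·R1  ⇒  (0, 0, -7, -32/5, -24/5)
[3] R2 /= -7  ⇒  (0, 0, 1, 32/35, 24/35)
     R0 -= -1/2·R2  ⇒  (1, 0, 0, -1/7, -5/14)
     R1 -= 1/2·R2  ⇒  (0, 1, 0, 12/35, 53/70)
     R3 -= -5/2·R2  ⇒  (0, 0, 0, 16/7, -11/14)
[4] R3 /= 16/7  ⇒  (0, 0, 0, 1, -11/32)
     R0 -= -1/7·R3  ⇒  (1, 0, 0, 0, -13/32)
     R1 -= 12/35·R3  ⇒  (0, 1, 0, 0, 7/8)
     R2 -= 32/35·R3  ⇒  (0, 0, 1, 0, 1)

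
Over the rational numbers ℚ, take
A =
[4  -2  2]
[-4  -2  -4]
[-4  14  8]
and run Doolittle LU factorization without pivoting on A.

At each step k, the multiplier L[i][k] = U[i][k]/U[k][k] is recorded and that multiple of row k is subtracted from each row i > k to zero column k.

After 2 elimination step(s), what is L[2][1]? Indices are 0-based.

L[2][1] = -3

[col 0] pivot 4
  R1 -= -1*R0 → (0, -4, -2)  (L[1][0] := -1)
  R2 -= -1*R0 → (0, 12, 10)  (L[2][0] := -1)
[col 1] pivot -4
  R2 -= -3*R1 → (0, 0, 4)  (L[2][1] := -3)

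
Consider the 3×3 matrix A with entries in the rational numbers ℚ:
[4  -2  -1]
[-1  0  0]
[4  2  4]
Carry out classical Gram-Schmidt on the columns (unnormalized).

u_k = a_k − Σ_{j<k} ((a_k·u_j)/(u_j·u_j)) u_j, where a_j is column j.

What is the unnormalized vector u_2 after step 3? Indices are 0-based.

u_2 = (1/22, 4/11, 1/22)

Step 1: u_0 = a_0 = (4, -1, 4).
Step 2: u_1 = a_1 − (0)·u_0 = (-2, 0, 2).
Step 3: u_2 = a_2 − (4/11)·u_0 − (5/4)·u_1 = (1/22, 4/11, 1/22).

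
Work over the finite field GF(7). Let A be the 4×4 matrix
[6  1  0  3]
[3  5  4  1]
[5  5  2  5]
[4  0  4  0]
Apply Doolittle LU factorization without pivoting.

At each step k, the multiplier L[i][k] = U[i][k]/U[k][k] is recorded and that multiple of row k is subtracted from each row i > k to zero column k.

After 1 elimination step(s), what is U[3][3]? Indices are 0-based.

k=0: U[0][0]=6
  eliminate (1,0): mult=4, new row 1: (0, 1, 4, 3); set L[1][0]=4
  eliminate (2,0): mult=2, new row 2: (0, 3, 2, 6); set L[2][0]=2
  eliminate (3,0): mult=3, new row 3: (0, 4, 4, 5); set L[3][0]=3

U[3][3] = 5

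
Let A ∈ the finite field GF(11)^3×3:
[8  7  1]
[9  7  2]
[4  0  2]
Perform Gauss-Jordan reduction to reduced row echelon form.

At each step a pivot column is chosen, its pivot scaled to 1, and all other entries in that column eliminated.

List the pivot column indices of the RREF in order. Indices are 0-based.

pivot columns: 0, 1, 2

pivot(0,0)=8: scale R0 → (1, 5, 7)
  clear (1,0): R1 −= (9)R0 → (0, 6, 5)
  clear (2,0): R2 −= (4)R0 → (0, 2, 7)
pivot(1,1)=6: scale R1 → (0, 1, 10)
  clear (0,1): R0 −= (5)R1 → (1, 0, 1)
  clear (2,1): R2 −= (2)R1 → (0, 0, 9)
pivot(2,2)=9: scale R2 → (0, 0, 1)
  clear (0,2): R0 −= (1)R2 → (1, 0, 0)
  clear (1,2): R1 −= (10)R2 → (0, 1, 0)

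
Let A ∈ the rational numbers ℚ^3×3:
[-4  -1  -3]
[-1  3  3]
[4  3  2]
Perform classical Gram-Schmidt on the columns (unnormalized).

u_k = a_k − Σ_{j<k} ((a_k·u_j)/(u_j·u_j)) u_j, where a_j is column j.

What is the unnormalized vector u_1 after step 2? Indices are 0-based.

Step 1: u_0 = a_0 = (-4, -1, 4).
Step 2: u_1 = a_1 − (13/33)·u_0 = (19/33, 112/33, 47/33).

u_1 = (19/33, 112/33, 47/33)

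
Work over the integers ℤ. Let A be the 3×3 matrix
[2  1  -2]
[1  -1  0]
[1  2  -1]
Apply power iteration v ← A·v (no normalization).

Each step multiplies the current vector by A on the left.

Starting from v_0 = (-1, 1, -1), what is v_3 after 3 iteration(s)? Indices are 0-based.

v_3 = (5, -7, 7)

v_0 = (-1, 1, -1).
v_1 = A·v_0 = (1, -2, 2).
v_2 = A·v_1 = (-4, 3, -5).
v_3 = A·v_2 = (5, -7, 7).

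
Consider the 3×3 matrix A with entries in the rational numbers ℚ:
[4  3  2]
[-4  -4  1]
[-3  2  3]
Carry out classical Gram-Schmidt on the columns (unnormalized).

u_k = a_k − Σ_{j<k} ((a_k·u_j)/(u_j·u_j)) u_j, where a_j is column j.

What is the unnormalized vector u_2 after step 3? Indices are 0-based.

Step 1: u_0 = a_0 = (4, -4, -3).
Step 2: u_1 = a_1 − (22/41)·u_0 = (35/41, -76/41, 148/41).
Step 3: u_2 = a_2 − (-5/41)·u_0 − (146/235)·u_1 = (92/47, 391/235, 92/235).

u_2 = (92/47, 391/235, 92/235)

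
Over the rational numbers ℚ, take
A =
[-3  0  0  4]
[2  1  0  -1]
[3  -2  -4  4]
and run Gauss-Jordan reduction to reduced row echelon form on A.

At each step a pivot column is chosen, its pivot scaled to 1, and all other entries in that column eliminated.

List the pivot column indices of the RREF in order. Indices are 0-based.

pivot(0,0)=-3: scale R0 → (1, 0, 0, -4/3)
  clear (1,0): R1 −= (2)R0 → (0, 1, 0, 5/3)
  clear (2,0): R2 −= (3)R0 → (0, -2, -4, 8)
pivot(1,1)=1: scale R1 → (0, 1, 0, 5/3)
  clear (2,1): R2 −= (-2)R1 → (0, 0, -4, 34/3)
pivot(2,2)=-4: scale R2 → (0, 0, 1, -17/6)

pivot columns: 0, 1, 2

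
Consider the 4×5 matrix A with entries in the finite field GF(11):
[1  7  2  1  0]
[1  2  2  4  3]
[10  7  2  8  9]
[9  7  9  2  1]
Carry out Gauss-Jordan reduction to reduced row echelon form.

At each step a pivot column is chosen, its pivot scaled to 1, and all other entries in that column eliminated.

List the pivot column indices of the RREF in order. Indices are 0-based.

pivot columns: 0, 1, 2, 3

[1] R0 /= 1  ⇒  (1, 7, 2, 1, 0)
     R1 -= 1·R0  ⇒  (0, 6, 0, 3, 3)
     R2 -= 10·R0  ⇒  (0, 3, 4, 9, 9)
     R3 -= 9·R0  ⇒  (0, 10, 2, 4, 1)
[2] R1 /= 6  ⇒  (0, 1, 0, 6, 6)
     R0 -= 7·R1  ⇒  (1, 0, 2, 3, 2)
     R2 -= 3·R1  ⇒  (0, 0, 4, 2, 2)
     R3 -= 10·R1  ⇒  (0, 0, 2, 10, 7)
[3] R2 /= 4  ⇒  (0, 0, 1, 6, 6)
     R0 -= 2·R2  ⇒  (1, 0, 0, 2, 1)
     R3 -= 2·R2  ⇒  (0, 0, 0, 9, 6)
[4] R3 /= 9  ⇒  (0, 0, 0, 1, 8)
     R0 -= 2·R3  ⇒  (1, 0, 0, 0, 7)
     R1 -= 6·R3  ⇒  (0, 1, 0, 0, 2)
     R2 -= 6·R3  ⇒  (0, 0, 1, 0, 2)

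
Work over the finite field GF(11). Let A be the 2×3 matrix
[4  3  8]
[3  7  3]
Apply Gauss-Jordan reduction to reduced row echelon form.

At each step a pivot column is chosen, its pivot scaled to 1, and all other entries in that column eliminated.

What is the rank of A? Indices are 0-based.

pivot(0,0)=4: scale R0 → (1, 9, 2)
  clear (1,0): R1 −= (3)R0 → (0, 2, 8)
pivot(1,1)=2: scale R1 → (0, 1, 4)
  clear (0,1): R0 −= (9)R1 → (1, 0, 10)

rank = 2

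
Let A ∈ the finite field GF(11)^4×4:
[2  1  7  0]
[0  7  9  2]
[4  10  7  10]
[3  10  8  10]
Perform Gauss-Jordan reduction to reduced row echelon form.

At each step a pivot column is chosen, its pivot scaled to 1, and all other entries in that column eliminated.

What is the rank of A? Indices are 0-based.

rank = 4

step 1: normalize row 0 (÷2) = (1, 6, 9, 0)
  row 2: subtract 4×row0 = (0, 8, 4, 10)
  row 3: subtract 3×row0 = (0, 3, 3, 10)
step 2: normalize row 1 (÷7) = (0, 1, 6, 5)
  row 0: subtract 6×row1 = (1, 0, 6, 3)
  row 2: subtract 8×row1 = (0, 0, 0, 3)
  row 3: subtract 3×row1 = (0, 0, 7, 6)
step 3: exchange rows 2,3
step 3: normalize row 2 (÷7) = (0, 0, 1, 4)
  row 0: subtract 6×row2 = (1, 0, 0, 1)
  row 1: subtract 6×row2 = (0, 1, 0, 3)
step 4: normalize row 3 (÷3) = (0, 0, 0, 1)
  row 0: subtract 1×row3 = (1, 0, 0, 0)
  row 1: subtract 3×row3 = (0, 1, 0, 0)
  row 2: subtract 4×row3 = (0, 0, 1, 0)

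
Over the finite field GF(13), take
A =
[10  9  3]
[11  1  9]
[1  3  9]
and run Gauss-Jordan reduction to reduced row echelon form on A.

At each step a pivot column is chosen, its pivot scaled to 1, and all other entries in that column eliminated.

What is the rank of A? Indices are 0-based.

[1] R0 /= 10  ⇒  (1, 10, 12)
     R1 -= 11·R0  ⇒  (0, 8, 7)
     R2 -= 1·R0  ⇒  (0, 6, 10)
[2] R1 /= 8  ⇒  (0, 1, 9)
     R0 -= 10·R1  ⇒  (1, 0, 0)
     R2 -= 6·R1  ⇒  (0, 0, 8)
[3] R2 /= 8  ⇒  (0, 0, 1)
     R1 -= 9·R2  ⇒  (0, 1, 0)

rank = 3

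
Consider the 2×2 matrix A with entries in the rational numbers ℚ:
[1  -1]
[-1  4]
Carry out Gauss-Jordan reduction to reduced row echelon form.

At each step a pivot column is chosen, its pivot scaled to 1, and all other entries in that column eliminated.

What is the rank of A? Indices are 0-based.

rank = 2

pivot(0,0)=1: scale R0 → (1, -1)
  clear (1,0): R1 −= (-1)R0 → (0, 3)
pivot(1,1)=3: scale R1 → (0, 1)
  clear (0,1): R0 −= (-1)R1 → (1, 0)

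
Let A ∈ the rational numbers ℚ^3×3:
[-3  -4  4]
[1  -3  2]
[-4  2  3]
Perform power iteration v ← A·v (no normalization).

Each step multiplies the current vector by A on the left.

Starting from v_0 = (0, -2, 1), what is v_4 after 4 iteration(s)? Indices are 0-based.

v_4 = (624, 742, -263)

v_0 = (0, -2, 1).
v_1 = A·v_0 = (12, 8, -1).
v_2 = A·v_1 = (-72, -14, -35).
v_3 = A·v_2 = (132, -100, 155).
v_4 = A·v_3 = (624, 742, -263).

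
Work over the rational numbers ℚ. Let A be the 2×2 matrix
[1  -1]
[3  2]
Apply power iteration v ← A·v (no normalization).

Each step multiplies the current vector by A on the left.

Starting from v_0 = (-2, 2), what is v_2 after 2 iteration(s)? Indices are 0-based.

v_2 = (-2, -16)

v_0 = (-2, 2).
v_1 = A·v_0 = (-4, -2).
v_2 = A·v_1 = (-2, -16).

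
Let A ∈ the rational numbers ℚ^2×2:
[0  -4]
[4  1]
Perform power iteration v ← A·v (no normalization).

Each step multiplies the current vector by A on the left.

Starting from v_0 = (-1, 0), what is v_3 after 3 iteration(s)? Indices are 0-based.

v_0 = (-1, 0).
v_1 = A·v_0 = (0, -4).
v_2 = A·v_1 = (16, -4).
v_3 = A·v_2 = (16, 60).

v_3 = (16, 60)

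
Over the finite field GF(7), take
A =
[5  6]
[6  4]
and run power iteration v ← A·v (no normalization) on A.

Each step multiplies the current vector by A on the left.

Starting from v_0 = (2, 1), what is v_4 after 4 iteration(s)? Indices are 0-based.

v_4 = (0, 2)

v_0 = (2, 1).
v_1 = A·v_0 = (2, 2).
v_2 = A·v_1 = (1, 6).
v_3 = A·v_2 = (6, 2).
v_4 = A·v_3 = (0, 2).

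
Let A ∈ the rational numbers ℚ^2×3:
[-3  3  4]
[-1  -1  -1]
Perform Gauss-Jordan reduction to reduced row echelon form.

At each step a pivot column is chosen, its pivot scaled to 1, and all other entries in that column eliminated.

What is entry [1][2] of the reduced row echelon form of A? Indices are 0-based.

M[1][2] = 7/6

pivot(0,0)=-3: scale R0 → (1, -1, -4/3)
  clear (1,0): R1 −= (-1)R0 → (0, -2, -7/3)
pivot(1,1)=-2: scale R1 → (0, 1, 7/6)
  clear (0,1): R0 −= (-1)R1 → (1, 0, -1/6)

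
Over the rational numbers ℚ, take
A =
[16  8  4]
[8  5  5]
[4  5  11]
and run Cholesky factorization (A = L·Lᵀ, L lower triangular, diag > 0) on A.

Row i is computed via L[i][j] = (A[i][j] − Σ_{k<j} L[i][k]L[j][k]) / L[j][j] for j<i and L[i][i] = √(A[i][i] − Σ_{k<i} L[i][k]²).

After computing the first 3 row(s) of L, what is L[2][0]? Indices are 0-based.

L[2][0] = 1

Step 1: L[0][0] = √(16) = 4.
  L[1][0] = (8) / L[0][0] = 2.
Step 2: L[1][1] = √(1) = 1.
  L[2][0] = (4) / L[0][0] = 1.
  L[2][1] = (3) / L[1][1] = 3.
Step 3: L[2][2] = √(1) = 1.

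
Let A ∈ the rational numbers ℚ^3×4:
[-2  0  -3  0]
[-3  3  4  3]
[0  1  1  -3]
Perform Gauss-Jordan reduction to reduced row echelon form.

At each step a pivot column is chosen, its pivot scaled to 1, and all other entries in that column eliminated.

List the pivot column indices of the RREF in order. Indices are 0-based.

[1] R0 /= -2  ⇒  (1, 0, 3/2, 0)
     R1 -= -3·R0  ⇒  (0, 3, 17/2, 3)
[2] R1 /= 3  ⇒  (0, 1, 17/6, 1)
     R2 -= 1·R1  ⇒  (0, 0, -11/6, -4)
[3] R2 /= -11/6  ⇒  (0, 0, 1, 24/11)
     R0 -= 3/2·R2  ⇒  (1, 0, 0, -36/11)
     R1 -= 17/6·R2  ⇒  (0, 1, 0, -57/11)

pivot columns: 0, 1, 2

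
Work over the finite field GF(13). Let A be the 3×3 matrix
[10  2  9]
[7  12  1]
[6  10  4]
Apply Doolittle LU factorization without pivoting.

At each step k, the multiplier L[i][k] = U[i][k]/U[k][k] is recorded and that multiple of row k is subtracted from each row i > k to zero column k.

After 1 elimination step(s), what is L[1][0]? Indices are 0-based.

Step 1: pivot at (0,0) is 10.
  row1 ← row1 − (2)·row0  ⇒  L[1][0]=2, U row1=(0, 8, 9)
  row2 ← row2 − (11)·row0  ⇒  L[2][0]=11, U row2=(0, 1, 9)

L[1][0] = 2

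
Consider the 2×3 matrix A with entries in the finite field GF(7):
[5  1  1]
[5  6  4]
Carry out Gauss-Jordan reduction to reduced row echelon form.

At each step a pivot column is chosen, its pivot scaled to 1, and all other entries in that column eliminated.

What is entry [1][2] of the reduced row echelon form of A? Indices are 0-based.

step 1: normalize row 0 (÷5) = (1, 3, 3)
  row 1: subtract 5×row0 = (0, 5, 3)
step 2: normalize row 1 (÷5) = (0, 1, 2)
  row 0: subtract 3×row1 = (1, 0, 4)

M[1][2] = 2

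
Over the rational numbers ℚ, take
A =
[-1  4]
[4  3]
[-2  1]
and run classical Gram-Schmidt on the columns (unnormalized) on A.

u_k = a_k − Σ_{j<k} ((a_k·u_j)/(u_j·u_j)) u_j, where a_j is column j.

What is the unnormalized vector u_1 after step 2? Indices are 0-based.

Step 1: u_0 = a_0 = (-1, 4, -2).
Step 2: u_1 = a_1 − (2/7)·u_0 = (30/7, 13/7, 11/7).

u_1 = (30/7, 13/7, 11/7)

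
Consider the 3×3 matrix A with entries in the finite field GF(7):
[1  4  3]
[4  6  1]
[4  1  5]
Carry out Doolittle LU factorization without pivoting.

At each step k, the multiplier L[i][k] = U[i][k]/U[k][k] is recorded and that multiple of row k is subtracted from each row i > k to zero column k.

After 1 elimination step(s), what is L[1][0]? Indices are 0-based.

L[1][0] = 4

Step 1: pivot at (0,0) is 1.
  row1 ← row1 − (4)·row0  ⇒  L[1][0]=4, U row1=(0, 4, 3)
  row2 ← row2 − (4)·row0  ⇒  L[2][0]=4, U row2=(0, 6, 0)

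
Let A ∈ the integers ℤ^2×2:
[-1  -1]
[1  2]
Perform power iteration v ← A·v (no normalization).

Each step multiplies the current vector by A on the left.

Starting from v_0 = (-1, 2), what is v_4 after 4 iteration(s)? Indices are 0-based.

v_0 = (-1, 2).
v_1 = A·v_0 = (-1, 3).
v_2 = A·v_1 = (-2, 5).
v_3 = A·v_2 = (-3, 8).
v_4 = A·v_3 = (-5, 13).

v_4 = (-5, 13)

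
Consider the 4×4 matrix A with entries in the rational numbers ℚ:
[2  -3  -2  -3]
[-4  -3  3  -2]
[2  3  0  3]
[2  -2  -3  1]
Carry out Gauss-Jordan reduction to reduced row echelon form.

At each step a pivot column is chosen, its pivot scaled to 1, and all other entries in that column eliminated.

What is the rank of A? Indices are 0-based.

rank = 4

step 1: normalize row 0 (÷2) = (1, -3/2, -1, -3/2)
  row 1: subtract -4×row0 = (0, -9, -1, -8)
  row 2: subtract 2×row0 = (0, 6, 2, 6)
  row 3: subtract 2×row0 = (0, 1, -1, 4)
step 2: normalize row 1 (÷-9) = (0, 1, 1/9, 8/9)
  row 0: subtract -3/2×row1 = (1, 0, -5/6, -1/6)
  row 2: subtract 6×row1 = (0, 0, 4/3, 2/3)
  row 3: subtract 1×row1 = (0, 0, -10/9, 28/9)
step 3: normalize row 2 (÷4/3) = (0, 0, 1, 1/2)
  row 0: subtract -5/6×row2 = (1, 0, 0, 1/4)
  row 1: subtract 1/9×row2 = (0, 1, 0, 5/6)
  row 3: subtract -10/9×row2 = (0, 0, 0, 11/3)
step 4: normalize row 3 (÷11/3) = (0, 0, 0, 1)
  row 0: subtract 1/4×row3 = (1, 0, 0, 0)
  row 1: subtract 5/6×row3 = (0, 1, 0, 0)
  row 2: subtract 1/2×row3 = (0, 0, 1, 0)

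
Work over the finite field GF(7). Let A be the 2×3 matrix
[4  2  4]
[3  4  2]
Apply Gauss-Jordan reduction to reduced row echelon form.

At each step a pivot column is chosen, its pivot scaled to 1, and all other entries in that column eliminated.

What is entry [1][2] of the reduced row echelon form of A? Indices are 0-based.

step 1: normalize row 0 (÷4) = (1, 4, 1)
  row 1: subtract 3×row0 = (0, 6, 6)
step 2: normalize row 1 (÷6) = (0, 1, 1)
  row 0: subtract 4×row1 = (1, 0, 4)

M[1][2] = 1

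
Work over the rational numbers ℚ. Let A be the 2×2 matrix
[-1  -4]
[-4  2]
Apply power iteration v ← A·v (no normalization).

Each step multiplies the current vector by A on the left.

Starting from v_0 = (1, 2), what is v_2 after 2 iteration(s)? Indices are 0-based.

v_2 = (9, 36)

v_0 = (1, 2).
v_1 = A·v_0 = (-9, 0).
v_2 = A·v_1 = (9, 36).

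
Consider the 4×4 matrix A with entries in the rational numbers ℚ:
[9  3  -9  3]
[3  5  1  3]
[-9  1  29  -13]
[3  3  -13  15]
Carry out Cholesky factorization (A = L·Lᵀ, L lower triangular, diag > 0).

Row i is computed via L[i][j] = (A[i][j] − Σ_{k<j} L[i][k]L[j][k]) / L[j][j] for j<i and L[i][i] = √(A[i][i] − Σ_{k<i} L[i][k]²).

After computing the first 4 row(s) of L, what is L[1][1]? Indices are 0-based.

L[1][1] = 2

Step 1: L[0][0] = √(9) = 3.
  L[1][0] = (3) / L[0][0] = 1.
Step 2: L[1][1] = √(4) = 2.
  L[2][0] = (-9) / L[0][0] = -3.
  L[2][1] = (4) / L[1][1] = 2.
Step 3: L[2][2] = √(16) = 4.
  L[3][0] = (3) / L[0][0] = 1.
  L[3][1] = (2) / L[1][1] = 1.
  L[3][2] = (-12) / L[2][2] = -3.
Step 4: L[3][3] = √(4) = 2.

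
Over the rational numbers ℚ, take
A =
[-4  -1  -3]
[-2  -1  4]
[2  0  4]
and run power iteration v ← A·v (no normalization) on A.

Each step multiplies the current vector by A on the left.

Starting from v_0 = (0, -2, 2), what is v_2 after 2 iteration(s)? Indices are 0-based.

v_0 = (0, -2, 2).
v_1 = A·v_0 = (-4, 10, 8).
v_2 = A·v_1 = (-18, 30, 24).

v_2 = (-18, 30, 24)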